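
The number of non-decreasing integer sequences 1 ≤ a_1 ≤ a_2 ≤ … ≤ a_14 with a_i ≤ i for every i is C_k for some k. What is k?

Such sub-staircase sequences of length n are counted by C_n; here n = 14.

14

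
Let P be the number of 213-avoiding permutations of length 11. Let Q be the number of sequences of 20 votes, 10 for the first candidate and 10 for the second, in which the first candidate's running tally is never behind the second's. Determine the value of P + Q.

Permutations of [n] avoiding any single length-3 pattern are counted by C_n; here n = 11. So P = C_11 = 58786.
Ballot sequences with n votes each where one side never trails are Dyck words, counted by C_n; here n = 10. So Q = C_10 = 16796.
P + Q = 58786 + 16796 = 75582.

75582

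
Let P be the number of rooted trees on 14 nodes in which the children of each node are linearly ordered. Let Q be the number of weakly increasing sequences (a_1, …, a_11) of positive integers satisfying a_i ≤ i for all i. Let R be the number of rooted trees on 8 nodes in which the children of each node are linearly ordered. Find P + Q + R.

802115

A rooted plane tree on 14 nodes has 13 edges, and such trees are counted by C_13. So P = C_13 = 742900.
Such sub-staircase sequences of length n are counted by C_n; here n = 11. So Q = C_11 = 58786.
A rooted plane tree on 8 nodes has 7 edges, and such trees are counted by C_7. So R = C_7 = 429.
P + Q + R = 742900 + 58786 + 429 = 802115.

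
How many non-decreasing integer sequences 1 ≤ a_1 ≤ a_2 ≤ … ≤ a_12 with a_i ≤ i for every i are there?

Such sub-staircase sequences of length n are counted by C_n; here n = 12.
C_12 = C(24,12)/13 = 2704156/13 = 208012.

208012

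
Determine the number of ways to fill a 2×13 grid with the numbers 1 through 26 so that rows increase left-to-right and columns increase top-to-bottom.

742900

By the hook-length formula (or a Dyck-path bijection), SYT of shape 2×13 number C_13.
C_13 = C(26,13)/14 = 10400600/14 = 742900.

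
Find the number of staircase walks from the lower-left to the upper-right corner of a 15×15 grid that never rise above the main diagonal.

9694845

Monotone paths in an n×n grid that stay weakly below the diagonal are counted by C_n; here n = 15.
C_15 = C(30,15)/16 = 155117520/16 = 9694845.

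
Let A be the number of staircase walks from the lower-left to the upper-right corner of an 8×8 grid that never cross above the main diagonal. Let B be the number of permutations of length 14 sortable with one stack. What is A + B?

2675870

Sub-diagonal monotone paths from (0,0) to (8,8) biject with Dyck paths of semilength 8, giving C_8. So A = C_8 = 1430.
Stack-sortable permutations are exactly the 231-avoiding ones, counted by C_n; here n = 14. So B = C_14 = 2674440.
A + B = 1430 + 2674440 = 2675870.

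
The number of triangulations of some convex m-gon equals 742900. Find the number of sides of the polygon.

Triangulations of a convex m-gon are counted by C_{m−2}, and C_13 = 742900.
So m − 2 = 13, giving m = 15 sides.

15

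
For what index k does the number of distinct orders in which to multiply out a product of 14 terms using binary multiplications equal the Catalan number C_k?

Bracketing 14 factors into binary products is counted by C_{14−1} = C_13.

13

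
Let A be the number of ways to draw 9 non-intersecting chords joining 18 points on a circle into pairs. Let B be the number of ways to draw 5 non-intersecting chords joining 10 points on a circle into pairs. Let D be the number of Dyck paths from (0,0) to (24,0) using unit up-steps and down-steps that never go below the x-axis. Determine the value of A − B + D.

Non-crossing perfect matchings of 2n points on a circle are counted by C_n; with 18 points, n = 9. So A = C_9 = 4862.
Pairing 10 circle points by 5 non-crossing chords gives C_5 matchings. So B = C_5 = 42.
Dyck paths of semilength n (length 2n) are counted by C_n; here n = 12. So D = C_12 = 208012.
A − B + D = 4862 − 42 + 208012 = 212832.

212832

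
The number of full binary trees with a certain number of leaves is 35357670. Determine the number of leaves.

17

Full binary trees with L leaves are counted by C_{L−1}. The Catalan number equal to 35357670 is C_16.
So the index is 16, and the number of leaves is 16 + 1 = 17.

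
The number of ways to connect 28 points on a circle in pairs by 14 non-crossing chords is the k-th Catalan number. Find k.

14

Non-crossing perfect matchings of 2n points on a circle are counted by C_n; with 28 points, n = 14.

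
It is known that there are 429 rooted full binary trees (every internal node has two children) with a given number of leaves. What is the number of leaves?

Full binary trees with L leaves are counted by C_{L−1}; 429 = C_7.
So the index is 7, and the number of leaves is 7 + 1 = 8.

8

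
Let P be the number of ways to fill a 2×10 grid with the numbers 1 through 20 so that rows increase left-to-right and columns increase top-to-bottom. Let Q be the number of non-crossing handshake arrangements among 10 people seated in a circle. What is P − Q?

By the hook-length formula (or a Dyck-path bijection), SYT of shape 2×10 number C_10. So P = C_10 = 16796.
With 10 = 2·5 people, non-crossing handshake pairings are non-crossing perfect matchings on a circle, counted by C_5. So Q = C_5 = 42.
P − Q = 16796 − 42 = 16754.

16754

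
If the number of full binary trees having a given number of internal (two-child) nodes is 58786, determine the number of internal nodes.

11

Full binary trees with n internal nodes are counted by C_n. Since C_11 = 58786, the index is 11.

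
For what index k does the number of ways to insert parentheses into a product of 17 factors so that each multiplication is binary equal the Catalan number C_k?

16

Ways to associate a product of 17 factors correspond to binary trees on 17 leaves, so the count is C_16.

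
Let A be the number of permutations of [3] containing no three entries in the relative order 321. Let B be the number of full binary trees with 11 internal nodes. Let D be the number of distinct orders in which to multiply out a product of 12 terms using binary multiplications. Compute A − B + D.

For any fixed pattern of length 3, the pattern-avoiding permutations of [3] number C_3. So A = C_3 = 5.
The number of full binary trees on 11 internal nodes is the Catalan number C_11. So B = C_11 = 58786.
Ways to associate a product of 12 factors correspond to binary trees on 12 leaves, so the count is C_11. So D = C_11 = 58786.
A − B + D = 5 − 58786 + 58786 = 5.

5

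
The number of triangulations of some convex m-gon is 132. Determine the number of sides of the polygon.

8

Triangulations of a convex m-gon are counted by C_{m−2}; 132 = C_6.
So m − 2 = 6, giving m = 8 sides.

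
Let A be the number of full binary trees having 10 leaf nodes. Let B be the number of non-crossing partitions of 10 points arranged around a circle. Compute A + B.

21658

Full binary trees with 10 leaves have 10−1 = 9 internal nodes, so there are C_9 of them. So A = C_9 = 4862.
The non-crossing partitions of [10] form a lattice of size C_10. So B = C_10 = 16796.
A + B = 4862 + 16796 = 21658.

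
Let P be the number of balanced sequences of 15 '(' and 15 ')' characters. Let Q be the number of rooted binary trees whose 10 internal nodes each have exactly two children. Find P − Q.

9678049

A balanced arrangement of 15 bracket pairs is a Dyck word of semilength 15, so the count is C_15. So P = C_15 = 9694845.
Full binary trees with n internal nodes are counted by C_n; here n = 10. So Q = C_10 = 16796.
P − Q = 9694845 − 16796 = 9678049.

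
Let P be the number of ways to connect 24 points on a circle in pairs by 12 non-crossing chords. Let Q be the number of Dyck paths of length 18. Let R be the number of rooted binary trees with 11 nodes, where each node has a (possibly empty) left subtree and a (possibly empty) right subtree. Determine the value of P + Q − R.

Non-crossing perfect matchings of 2n points on a circle are counted by C_n; with 24 points, n = 12. So P = C_12 = 208012.
Dyck paths of semilength n (length 2n) are counted by C_n; here n = 9. So Q = C_9 = 4862.
Binary trees (left/right distinguished) on n nodes are counted by C_n; here n = 11. So R = C_11 = 58786.
P + Q − R = 208012 + 4862 − 58786 = 154088.

154088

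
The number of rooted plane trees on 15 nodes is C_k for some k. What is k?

14

Rooted ordered (plane) trees on m nodes have m−1 edges and are counted by C_{m−1}; m = 15 gives C_14.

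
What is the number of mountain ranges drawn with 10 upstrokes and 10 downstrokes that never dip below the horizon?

A Dyck path with 10 up-steps and 10 down-steps has semilength 10, so there are C_10 of them.
C_10 = 16796.

16796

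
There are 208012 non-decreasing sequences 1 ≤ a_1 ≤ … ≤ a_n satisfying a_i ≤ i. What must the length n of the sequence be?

Such sub-staircase sequences of length n are counted by C_n; 208012 = C_12.

12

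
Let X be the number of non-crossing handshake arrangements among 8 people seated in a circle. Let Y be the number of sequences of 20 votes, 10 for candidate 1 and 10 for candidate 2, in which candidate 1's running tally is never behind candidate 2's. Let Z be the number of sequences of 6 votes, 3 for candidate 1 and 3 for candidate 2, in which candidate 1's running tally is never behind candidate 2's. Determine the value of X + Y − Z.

16805

Non-crossing handshake pairings of 2n people are counted by C_n; 8 people gives n = 4. So X = C_4 = 14.
Ballot sequences with n votes each where one side never trails are Dyck words, counted by C_n; here n = 10. So Y = C_10 = 16796.
Ballot sequences with n votes each where one side never trails are Dyck words, counted by C_n; here n = 3. So Z = C_3 = 5.
X + Y − Z = 14 + 16796 − 5 = 16805.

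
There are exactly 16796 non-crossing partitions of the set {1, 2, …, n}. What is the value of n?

Non-crossing partitions of [n] are counted by C_n. The Catalan number equal to 16796 is C_10.

10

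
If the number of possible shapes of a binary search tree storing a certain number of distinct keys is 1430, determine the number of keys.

8

Binary search tree shapes on n keys are counted by C_n, and C_8 = 1430.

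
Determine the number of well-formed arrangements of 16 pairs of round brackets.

A balanced arrangement of 16 bracket pairs is a Dyck word of semilength 16, so the count is C_16.
C_16 = C(32,16)/17 = 601080390/17 = 35357670.

35357670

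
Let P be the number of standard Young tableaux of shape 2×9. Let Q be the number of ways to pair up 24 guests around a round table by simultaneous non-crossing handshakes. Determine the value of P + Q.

212874

By the hook-length formula (or a Dyck-path bijection), SYT of shape 2×9 number C_9. So P = C_9 = 4862.
With 24 = 2·12 people, non-crossing handshake pairings are non-crossing perfect matchings on a circle, counted by C_12. So Q = C_12 = 208012.
P + Q = 4862 + 208012 = 212874.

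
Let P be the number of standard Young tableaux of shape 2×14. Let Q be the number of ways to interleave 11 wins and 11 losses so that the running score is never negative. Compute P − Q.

2615654

By the hook-length formula (or a Dyck-path bijection), SYT of shape 2×14 number C_14. So P = C_14 = 2674440.
Reading a vote for the leader as '(' and for the other as ')' turns such a sequence into a balanced string of 11 pairs, so the count is C_11. So Q = C_11 = 58786.
P − Q = 2674440 − 58786 = 2615654.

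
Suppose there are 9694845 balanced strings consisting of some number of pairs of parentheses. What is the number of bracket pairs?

Balanced strings of n bracket-pairs are counted by C_n; 9694845 = C_15.

15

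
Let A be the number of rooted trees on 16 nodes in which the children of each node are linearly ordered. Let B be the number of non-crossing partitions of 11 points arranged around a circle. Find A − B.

Rooted ordered (plane) trees on m nodes have m−1 edges and are counted by C_{m−1}; m = 16 gives C_15. So A = C_15 = 9694845.
The non-crossing partitions of [11] form a lattice of size C_11. So B = C_11 = 58786.
A − B = 9694845 − 58786 = 9636059.

9636059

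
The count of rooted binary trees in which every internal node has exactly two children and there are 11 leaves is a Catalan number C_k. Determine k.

Full binary trees with 11 leaves have 11−1 = 10 internal nodes, so there are C_10 of them.

10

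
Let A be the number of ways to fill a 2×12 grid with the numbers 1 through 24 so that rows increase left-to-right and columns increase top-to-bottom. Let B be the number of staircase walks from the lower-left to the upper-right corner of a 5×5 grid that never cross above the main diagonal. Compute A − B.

Standard Young tableaux of shape 2×n are counted by C_n; here n = 12. So A = C_12 = 208012.
Sub-diagonal monotone paths from (0,0) to (5,5) biject with Dyck paths of semilength 5, giving C_5. So B = C_5 = 42.
A − B = 208012 − 42 = 207970.

207970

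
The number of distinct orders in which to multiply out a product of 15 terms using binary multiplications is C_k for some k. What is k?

Bracketing 15 factors into binary products is counted by C_{15−1} = C_14.

14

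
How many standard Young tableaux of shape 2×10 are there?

16796

By the hook-length formula (or a Dyck-path bijection), SYT of shape 2×10 number C_10.
C_10 = C(20,10)/11 = 184756/11 = 16796.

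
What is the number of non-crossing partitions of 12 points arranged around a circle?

208012

Non-crossing partitions of an n-element set are counted by C_n; here n = 12.
C_12 = C(24,12)/13 = 2704156/13 = 208012.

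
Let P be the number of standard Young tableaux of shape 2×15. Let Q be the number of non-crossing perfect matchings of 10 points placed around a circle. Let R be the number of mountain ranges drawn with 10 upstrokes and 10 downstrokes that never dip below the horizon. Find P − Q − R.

9678007

By the hook-length formula (or a Dyck-path bijection), SYT of shape 2×15 number C_15. So P = C_15 = 9694845.
Non-crossing perfect matchings of 2n points on a circle are counted by C_n; with 10 points, n = 5. So Q = C_5 = 42.
A Dyck path with 10 up-steps and 10 down-steps has semilength 10, so there are C_10 of them. So R = C_10 = 16796.
P − Q − R = 9694845 − 42 − 16796 = 9678007.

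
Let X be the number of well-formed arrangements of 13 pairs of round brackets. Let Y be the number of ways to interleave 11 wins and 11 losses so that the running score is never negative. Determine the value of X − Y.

684114

Balanced strings of n pairs of brackets are counted by C_n; here n = 13. So X = C_13 = 742900.
Ballot sequences with n votes each where one side never trails are Dyck words, counted by C_n; here n = 11. So Y = C_11 = 58786.
X − Y = 742900 − 58786 = 684114.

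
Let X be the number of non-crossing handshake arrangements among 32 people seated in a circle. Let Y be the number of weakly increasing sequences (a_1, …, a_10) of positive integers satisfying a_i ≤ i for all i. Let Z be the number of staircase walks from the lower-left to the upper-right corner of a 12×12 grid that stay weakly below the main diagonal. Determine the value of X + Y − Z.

35166454

Non-crossing handshake pairings of 2n people are counted by C_n; 32 people gives n = 16. So X = C_16 = 35357670.
Such sub-staircase sequences of length n are counted by C_n; here n = 10. So Y = C_10 = 16796.
Sub-diagonal monotone paths from (0,0) to (12,12) biject with Dyck paths of semilength 12, giving C_12. So Z = C_12 = 208012.
X + Y − Z = 35357670 + 16796 − 208012 = 35166454.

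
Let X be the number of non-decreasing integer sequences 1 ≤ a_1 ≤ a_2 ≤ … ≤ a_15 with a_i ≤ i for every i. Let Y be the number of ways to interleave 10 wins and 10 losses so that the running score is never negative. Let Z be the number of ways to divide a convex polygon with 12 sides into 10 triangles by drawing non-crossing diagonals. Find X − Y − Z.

Weakly increasing sequences with a_i ≤ i biject with Dyck paths of semilength 15, so there are C_15. So X = C_15 = 9694845.
Ballot sequences with n votes each where one side never trails are Dyck words, counted by C_n; here n = 10. So Y = C_10 = 16796.
Triangulations of a convex m-gon are counted by C_{m−2}; with m = 12 this is C_10. So Z = C_10 = 16796.
X − Y − Z = 9694845 − 16796 − 16796 = 9661253.

9661253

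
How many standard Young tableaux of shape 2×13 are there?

742900

By the hook-length formula (or a Dyck-path bijection), SYT of shape 2×13 number C_13.
C_13 = C(26,13)/14 = 10400600/14 = 742900.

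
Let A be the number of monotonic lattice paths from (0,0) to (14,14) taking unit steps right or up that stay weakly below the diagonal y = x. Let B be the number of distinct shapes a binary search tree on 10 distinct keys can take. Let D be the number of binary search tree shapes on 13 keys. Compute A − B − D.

Monotone paths in an n×n grid that stay weakly below the diagonal are counted by C_n; here n = 14. So A = C_14 = 2674440.
Rooted binary trees with 10 nodes (each child slot possibly empty) number C_10. So B = C_10 = 16796.
Binary trees (left/right distinguished) on n nodes are counted by C_n; here n = 13. So D = C_13 = 742900.
A − B − D = 2674440 − 16796 − 742900 = 1914744.

1914744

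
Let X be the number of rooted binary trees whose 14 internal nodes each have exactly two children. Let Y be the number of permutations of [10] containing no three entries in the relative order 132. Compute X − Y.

2657644

The number of full binary trees on 14 internal nodes is the Catalan number C_14. So X = C_14 = 2674440.
For any fixed pattern of length 3, the pattern-avoiding permutations of [10] number C_10. So Y = C_10 = 16796.
X − Y = 2674440 − 16796 = 2657644.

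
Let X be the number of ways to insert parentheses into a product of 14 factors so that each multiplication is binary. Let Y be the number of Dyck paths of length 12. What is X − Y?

742768

Bracketing 14 factors into binary products is counted by C_{14−1} = C_13. So X = C_13 = 742900.
Dyck paths of semilength n (length 2n) are counted by C_n; here n = 6. So Y = C_6 = 132.
X − Y = 742900 − 132 = 742768.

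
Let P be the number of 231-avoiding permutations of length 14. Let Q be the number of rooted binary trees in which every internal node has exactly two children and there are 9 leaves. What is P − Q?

2673010

For any fixed pattern of length 3, the pattern-avoiding permutations of [14] number C_14. So P = C_14 = 2674440.
A full binary tree with L leaves has L−1 internal nodes and is counted by C_{L−1}; L = 9 gives C_8. So Q = C_8 = 1430.
P − Q = 2674440 − 1430 = 2673010.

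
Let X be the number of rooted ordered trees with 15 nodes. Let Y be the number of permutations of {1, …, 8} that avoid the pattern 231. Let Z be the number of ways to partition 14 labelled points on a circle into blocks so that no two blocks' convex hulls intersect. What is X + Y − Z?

Rooted ordered (plane) trees on m nodes have m−1 edges and are counted by C_{m−1}; m = 15 gives C_14. So X = C_14 = 2674440.
Permutations of [n] avoiding any single length-3 pattern are counted by C_n; here n = 8. So Y = C_8 = 1430.
Non-crossing partitions of an n-element set are counted by C_n; here n = 14. So Z = C_14 = 2674440.
X + Y − Z = 2674440 + 1430 − 2674440 = 1430.

1430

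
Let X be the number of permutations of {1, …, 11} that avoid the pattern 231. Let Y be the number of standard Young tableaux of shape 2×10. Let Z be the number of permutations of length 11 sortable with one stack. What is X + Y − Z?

16796

For any fixed pattern of length 3, the pattern-avoiding permutations of [11] number C_11. So X = C_11 = 58786.
Standard Young tableaux of shape 2×n are counted by C_n; here n = 10. So Y = C_10 = 16796.
By Knuth's characterisation, the stack-sortable permutations of length 11 are the 231-avoiders, numbering C_11. So Z = C_11 = 58786.
X + Y − Z = 58786 + 16796 − 58786 = 16796.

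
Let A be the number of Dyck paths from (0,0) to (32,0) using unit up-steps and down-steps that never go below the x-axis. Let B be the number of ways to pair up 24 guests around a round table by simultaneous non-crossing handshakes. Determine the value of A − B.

35149658

Dyck paths of semilength n (length 2n) are counted by C_n; here n = 16. So A = C_16 = 35357670.
With 24 = 2·12 people, non-crossing handshake pairings are non-crossing perfect matchings on a circle, counted by C_12. So B = C_12 = 208012.
A − B = 35357670 − 208012 = 35149658.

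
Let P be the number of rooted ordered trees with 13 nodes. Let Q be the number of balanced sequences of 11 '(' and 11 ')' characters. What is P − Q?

149226

Rooted ordered (plane) trees on m nodes have m−1 edges and are counted by C_{m−1}; m = 13 gives C_12. So P = C_12 = 208012.
Balanced strings of n pairs of brackets are counted by C_n; here n = 11. So Q = C_11 = 58786.
P − Q = 208012 − 58786 = 149226.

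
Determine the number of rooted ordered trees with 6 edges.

132

Rooted ordered trees with n edges are counted by C_n; here n = 6.
C_6 = C_5 · 2(2·5+1)/(5+2) = 42 · 22/7 = 132.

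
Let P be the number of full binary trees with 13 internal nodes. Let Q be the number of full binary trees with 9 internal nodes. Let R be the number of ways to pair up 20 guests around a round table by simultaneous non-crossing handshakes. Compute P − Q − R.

Full binary trees with n internal nodes are counted by C_n; here n = 13. So P = C_13 = 742900.
The number of full binary trees on 9 internal nodes is the Catalan number C_9. So Q = C_9 = 4862.
Non-crossing handshake pairings of 2n people are counted by C_n; 20 people gives n = 10. So R = C_10 = 16796.
P − Q − R = 742900 − 4862 − 16796 = 721242.

721242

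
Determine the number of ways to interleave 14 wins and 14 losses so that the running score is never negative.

Ballot sequences with n votes each where one side never trails are Dyck words, counted by C_n; here n = 14.
C_14 = C(28,14)/15 = 40116600/15 = 2674440.

2674440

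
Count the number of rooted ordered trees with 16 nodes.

9694845

A rooted plane tree on 16 nodes has 15 edges, and such trees are counted by C_15.
C_15 = 9694845.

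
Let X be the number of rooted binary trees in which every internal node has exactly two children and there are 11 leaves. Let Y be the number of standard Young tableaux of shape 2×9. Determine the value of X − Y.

Full binary trees with 11 leaves have 11−1 = 10 internal nodes, so there are C_10 of them. So X = C_10 = 16796.
By the hook-length formula (or a Dyck-path bijection), SYT of shape 2×9 number C_9. So Y = C_9 = 4862.
X − Y = 16796 − 4862 = 11934.

11934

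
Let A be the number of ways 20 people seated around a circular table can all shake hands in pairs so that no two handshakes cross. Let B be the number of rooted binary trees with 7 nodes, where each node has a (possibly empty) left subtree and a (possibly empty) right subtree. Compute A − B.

Non-crossing handshake pairings of 2n people are counted by C_n; 20 people gives n = 10. So A = C_10 = 16796.
Binary trees (left/right distinguished) on n nodes are counted by C_n; here n = 7. So B = C_7 = 429.
A − B = 16796 − 429 = 16367.

16367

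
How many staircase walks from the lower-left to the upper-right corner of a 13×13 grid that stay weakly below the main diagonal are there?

Monotone paths in an n×n grid that stay weakly below the diagonal are counted by C_n; here n = 13.
C_13 = C(26,13)/14 = 10400600/14 = 742900.

742900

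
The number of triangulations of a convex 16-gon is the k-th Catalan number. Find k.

14

The number of triangulations of a 16-gon is the Catalan number C_14 (index = sides − 2).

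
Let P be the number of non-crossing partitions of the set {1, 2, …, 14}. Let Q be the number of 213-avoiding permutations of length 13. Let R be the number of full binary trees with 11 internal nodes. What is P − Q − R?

Non-crossing partitions of an n-element set are counted by C_n; here n = 14. So P = C_14 = 2674440.
For any fixed pattern of length 3, the pattern-avoiding permutations of [13] number C_13. So Q = C_13 = 742900.
Full binary trees with n internal nodes are counted by C_n; here n = 11. So R = C_11 = 58786.
P − Q − R = 2674440 − 742900 − 58786 = 1872754.

1872754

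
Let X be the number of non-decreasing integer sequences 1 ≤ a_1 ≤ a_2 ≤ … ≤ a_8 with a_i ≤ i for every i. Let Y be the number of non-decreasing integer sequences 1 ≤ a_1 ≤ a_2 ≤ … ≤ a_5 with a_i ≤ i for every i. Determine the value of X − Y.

Such sub-staircase sequences of length n are counted by C_n; here n = 8. So X = C_8 = 1430.
Weakly increasing sequences with a_i ≤ i biject with Dyck paths of semilength 5, so there are C_5. So Y = C_5 = 42.
X − Y = 1430 − 42 = 1388.

1388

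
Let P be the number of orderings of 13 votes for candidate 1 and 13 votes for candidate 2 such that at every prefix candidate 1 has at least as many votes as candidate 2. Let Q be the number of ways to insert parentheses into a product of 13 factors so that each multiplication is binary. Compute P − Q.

Reading a vote for the leader as '(' and for the other as ')' turns such a sequence into a balanced string of 13 pairs, so the count is C_13. So P = C_13 = 742900.
Ways to associate a product of 13 factors correspond to binary trees on 13 leaves, so the count is C_12. So Q = C_12 = 208012.
P − Q = 742900 − 208012 = 534888.

534888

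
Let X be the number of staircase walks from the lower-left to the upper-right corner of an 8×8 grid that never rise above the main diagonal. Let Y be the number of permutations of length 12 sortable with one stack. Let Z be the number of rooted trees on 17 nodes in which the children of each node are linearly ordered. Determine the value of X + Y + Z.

Sub-diagonal monotone paths from (0,0) to (8,8) biject with Dyck paths of semilength 8, giving C_8. So X = C_8 = 1430.
Stack-sortable permutations are exactly the 231-avoiding ones, counted by C_n; here n = 12. So Y = C_12 = 208012.
A rooted plane tree on 17 nodes has 16 edges, and such trees are counted by C_16. So Z = C_16 = 35357670.
X + Y + Z = 1430 + 208012 + 35357670 = 35567112.

35567112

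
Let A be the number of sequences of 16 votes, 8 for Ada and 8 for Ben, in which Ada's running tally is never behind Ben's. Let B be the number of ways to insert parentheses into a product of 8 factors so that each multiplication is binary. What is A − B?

Reading a vote for the leader as '(' and for the other as ')' turns such a sequence into a balanced string of 8 pairs, so the count is C_8. So A = C_8 = 1430.
Bracketing 8 factors into binary products is counted by C_{8−1} = C_7. So B = C_7 = 429.
A − B = 1430 − 429 = 1001.

1001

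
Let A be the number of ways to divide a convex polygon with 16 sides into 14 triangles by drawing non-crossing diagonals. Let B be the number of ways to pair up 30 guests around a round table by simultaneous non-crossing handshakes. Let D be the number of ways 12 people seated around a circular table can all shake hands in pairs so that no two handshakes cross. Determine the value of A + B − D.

12369153

The number of triangulations of a 16-gon is the Catalan number C_14 (index = sides − 2). So A = C_14 = 2674440.
Non-crossing handshake pairings of 2n people are counted by C_n; 30 people gives n = 15. So B = C_15 = 9694845.
Non-crossing handshake pairings of 2n people are counted by C_n; 12 people gives n = 6. So D = C_6 = 132.
A + B − D = 2674440 + 9694845 − 132 = 12369153.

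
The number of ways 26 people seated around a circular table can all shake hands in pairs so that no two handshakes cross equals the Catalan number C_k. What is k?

With 26 = 2·13 people, non-crossing handshake pairings are non-crossing perfect matchings on a circle, counted by C_13.

13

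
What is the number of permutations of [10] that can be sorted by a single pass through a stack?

16796

By Knuth's characterisation, the stack-sortable permutations of length 10 are the 231-avoiders, numbering C_10.
C_10 = C_9 · 2(2·9+1)/(9+2) = 4862 · 38/11 = 16796.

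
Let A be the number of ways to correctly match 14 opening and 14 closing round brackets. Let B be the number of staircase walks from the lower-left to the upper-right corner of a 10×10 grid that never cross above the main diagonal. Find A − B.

A balanced arrangement of 14 bracket pairs is a Dyck word of semilength 14, so the count is C_14. So A = C_14 = 2674440.
Monotone paths in an n×n grid that stay weakly below the diagonal are counted by C_n; here n = 10. So B = C_10 = 16796.
A − B = 2674440 − 16796 = 2657644.

2657644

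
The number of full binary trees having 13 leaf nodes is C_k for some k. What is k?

12

Full binary trees with 13 leaves have 13−1 = 12 internal nodes, so there are C_12 of them.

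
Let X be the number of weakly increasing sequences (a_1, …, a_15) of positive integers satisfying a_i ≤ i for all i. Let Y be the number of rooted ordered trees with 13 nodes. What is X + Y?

Weakly increasing sequences with a_i ≤ i biject with Dyck paths of semilength 15, so there are C_15. So X = C_15 = 9694845.
A rooted plane tree on 13 nodes has 12 edges, and such trees are counted by C_12. So Y = C_12 = 208012.
X + Y = 9694845 + 208012 = 9902857.

9902857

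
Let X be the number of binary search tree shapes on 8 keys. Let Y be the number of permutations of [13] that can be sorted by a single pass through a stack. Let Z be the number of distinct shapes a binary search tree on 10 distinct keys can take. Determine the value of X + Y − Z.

727534

Rooted binary trees with 8 nodes (each child slot possibly empty) number C_8. So X = C_8 = 1430.
By Knuth's characterisation, the stack-sortable permutations of length 13 are the 231-avoiders, numbering C_13. So Y = C_13 = 742900.
Rooted binary trees with 10 nodes (each child slot possibly empty) number C_10. So Z = C_10 = 16796.
X + Y − Z = 1430 + 742900 − 16796 = 727534.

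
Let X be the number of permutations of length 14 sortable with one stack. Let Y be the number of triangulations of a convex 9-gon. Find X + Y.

By Knuth's characterisation, the stack-sortable permutations of length 14 are the 231-avoiders, numbering C_14. So X = C_14 = 2674440.
The number of triangulations of a 9-gon is the Catalan number C_7 (index = sides − 2). So Y = C_7 = 429.
X + Y = 2674440 + 429 = 2674869.

2674869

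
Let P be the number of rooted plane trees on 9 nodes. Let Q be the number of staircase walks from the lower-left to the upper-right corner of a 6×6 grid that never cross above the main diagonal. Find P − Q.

Rooted ordered (plane) trees on m nodes have m−1 edges and are counted by C_{m−1}; m = 9 gives C_8. So P = C_8 = 1430.
Monotone paths in an n×n grid that stay weakly below the diagonal are counted by C_n; here n = 6. So Q = C_6 = 132.
P − Q = 1430 − 132 = 1298.

1298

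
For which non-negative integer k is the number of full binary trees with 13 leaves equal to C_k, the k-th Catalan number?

12

A full binary tree with L leaves has L−1 internal nodes and is counted by C_{L−1}; L = 13 gives C_12.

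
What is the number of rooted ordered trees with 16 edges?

35357670

Rooted ordered trees with n edges are counted by C_n; here n = 16.
C_16 = C(32,16)/17 = 601080390/17 = 35357670.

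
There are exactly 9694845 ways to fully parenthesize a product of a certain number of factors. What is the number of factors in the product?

Parenthesizations of m factors are counted by C_{m−1}. The Catalan number equal to 9694845 is C_15.
So the index is 15, and the number of factors is 15 + 1 = 16.

16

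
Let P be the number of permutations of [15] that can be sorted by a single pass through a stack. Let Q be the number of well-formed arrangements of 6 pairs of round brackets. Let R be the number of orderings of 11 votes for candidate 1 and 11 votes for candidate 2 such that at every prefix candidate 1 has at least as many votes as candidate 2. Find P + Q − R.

9636191

By Knuth's characterisation, the stack-sortable permutations of length 15 are the 231-avoiders, numbering C_15. So P = C_15 = 9694845.
With 6 pairs the number of balanced bracket strings is the Catalan number C_6. So Q = C_6 = 132.
Ballot sequences with n votes each where one side never trails are Dyck words, counted by C_n; here n = 11. So R = C_11 = 58786.
P + Q − R = 9694845 + 132 − 58786 = 9636191.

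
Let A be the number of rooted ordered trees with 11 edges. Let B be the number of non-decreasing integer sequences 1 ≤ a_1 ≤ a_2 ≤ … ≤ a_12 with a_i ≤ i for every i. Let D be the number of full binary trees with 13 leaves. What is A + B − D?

Rooted ordered trees with n edges are counted by C_n; here n = 11. So A = C_11 = 58786.
Such sub-staircase sequences of length n are counted by C_n; here n = 12. So B = C_12 = 208012.
A full binary tree with L leaves has L−1 internal nodes and is counted by C_{L−1}; L = 13 gives C_12. So D = C_12 = 208012.
A + B − D = 58786 + 208012 − 208012 = 58786.

58786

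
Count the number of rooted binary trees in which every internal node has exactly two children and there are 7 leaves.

Full binary trees with 7 leaves have 7−1 = 6 internal nodes, so there are C_6 of them.
C_6 = C(12,6)/7 = 924/7 = 132.

132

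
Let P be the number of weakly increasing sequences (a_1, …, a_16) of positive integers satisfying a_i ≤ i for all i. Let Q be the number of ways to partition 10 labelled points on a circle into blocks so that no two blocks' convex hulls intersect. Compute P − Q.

35340874

Such sub-staircase sequences of length n are counted by C_n; here n = 16. So P = C_16 = 35357670.
The non-crossing partitions of [10] form a lattice of size C_10. So Q = C_10 = 16796.
P − Q = 35357670 − 16796 = 35340874.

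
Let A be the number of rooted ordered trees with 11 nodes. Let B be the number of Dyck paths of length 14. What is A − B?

16367

Rooted ordered (plane) trees on m nodes have m−1 edges and are counted by C_{m−1}; m = 11 gives C_10. So A = C_10 = 16796.
Paths of 7 up- and 7 down-steps that never dip below the axis are Dyck paths; their count is C_7. So B = C_7 = 429.
A − B = 16796 − 429 = 16367.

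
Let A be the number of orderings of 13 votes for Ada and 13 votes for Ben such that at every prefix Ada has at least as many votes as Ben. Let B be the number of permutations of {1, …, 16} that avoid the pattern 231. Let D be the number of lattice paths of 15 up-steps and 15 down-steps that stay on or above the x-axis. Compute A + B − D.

26405725

Reading a vote for the leader as '(' and for the other as ')' turns such a sequence into a balanced string of 13 pairs, so the count is C_13. So A = C_13 = 742900.
For any fixed pattern of length 3, the pattern-avoiding permutations of [16] number C_16. So B = C_16 = 35357670.
A Dyck path with 15 up-steps and 15 down-steps has semilength 15, so there are C_15 of them. So D = C_15 = 9694845.
A + B − D = 742900 + 35357670 − 9694845 = 26405725.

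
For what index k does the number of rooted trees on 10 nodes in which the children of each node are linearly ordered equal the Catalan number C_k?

A rooted plane tree on 10 nodes has 9 edges, and such trees are counted by C_9.

9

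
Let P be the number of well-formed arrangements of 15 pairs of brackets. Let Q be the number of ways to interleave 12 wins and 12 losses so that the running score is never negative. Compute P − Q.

9486833

A balanced arrangement of 15 bracket pairs is a Dyck word of semilength 15, so the count is C_15. So P = C_15 = 9694845.
Reading a vote for the leader as '(' and for the other as ')' turns such a sequence into a balanced string of 12 pairs, so the count is C_12. So Q = C_12 = 208012.
P − Q = 9694845 − 208012 = 9486833.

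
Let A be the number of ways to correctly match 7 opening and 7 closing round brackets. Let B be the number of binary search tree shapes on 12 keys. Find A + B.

Balanced strings of n pairs of brackets are counted by C_n; here n = 7. So A = C_7 = 429.
Binary trees (left/right distinguished) on n nodes are counted by C_n; here n = 12. So B = C_12 = 208012.
A + B = 429 + 208012 = 208441.

208441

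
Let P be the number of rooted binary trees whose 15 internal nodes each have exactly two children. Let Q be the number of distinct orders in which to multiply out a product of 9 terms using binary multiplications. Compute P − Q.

The number of full binary trees on 15 internal nodes is the Catalan number C_15. So P = C_15 = 9694845.
Bracketing 9 factors into binary products is counted by C_{9−1} = C_8. So Q = C_8 = 1430.
P − Q = 9694845 − 1430 = 9693415.

9693415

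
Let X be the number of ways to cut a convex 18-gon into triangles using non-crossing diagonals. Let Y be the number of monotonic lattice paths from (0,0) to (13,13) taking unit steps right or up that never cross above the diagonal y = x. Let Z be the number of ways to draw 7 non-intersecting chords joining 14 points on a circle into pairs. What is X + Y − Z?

36100141

The number of triangulations of an 18-gon is the Catalan number C_16 (index = sides − 2). So X = C_16 = 35357670.
Monotone paths in an n×n grid that stay weakly below the diagonal are counted by C_n; here n = 13. So Y = C_13 = 742900.
Non-crossing perfect matchings of 2n points on a circle are counted by C_n; with 14 points, n = 7. So Z = C_7 = 429.
X + Y − Z = 35357670 + 742900 − 429 = 36100141.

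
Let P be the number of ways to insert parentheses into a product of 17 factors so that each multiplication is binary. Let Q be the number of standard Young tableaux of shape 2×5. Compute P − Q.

Bracketing 17 factors into binary products is counted by C_{17−1} = C_16. So P = C_16 = 35357670.
Standard Young tableaux of shape 2×n are counted by C_n; here n = 5. So Q = C_5 = 42.
P − Q = 35357670 − 42 = 35357628.

35357628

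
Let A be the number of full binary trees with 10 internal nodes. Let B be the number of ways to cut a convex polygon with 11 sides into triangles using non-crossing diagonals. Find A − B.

The number of full binary trees on 10 internal nodes is the Catalan number C_10. So A = C_10 = 16796.
The number of triangulations of an 11-gon is the Catalan number C_9 (index = sides − 2). So B = C_9 = 4862.
A − B = 16796 − 4862 = 11934.

11934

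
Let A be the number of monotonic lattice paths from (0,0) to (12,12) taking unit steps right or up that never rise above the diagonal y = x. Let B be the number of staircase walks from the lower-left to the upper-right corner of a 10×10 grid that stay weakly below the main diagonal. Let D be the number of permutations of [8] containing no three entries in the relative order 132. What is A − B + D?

192646

Sub-diagonal monotone paths from (0,0) to (12,12) biject with Dyck paths of semilength 12, giving C_12. So A = C_12 = 208012.
Monotone paths in an n×n grid that stay weakly below the diagonal are counted by C_n; here n = 10. So B = C_10 = 16796.
For any fixed pattern of length 3, the pattern-avoiding permutations of [8] number C_8. So D = C_8 = 1430.
A − B + D = 208012 − 16796 + 1430 = 192646.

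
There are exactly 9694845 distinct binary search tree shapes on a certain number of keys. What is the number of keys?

15

Binary search tree shapes on n keys are counted by C_n; 9694845 = C_15.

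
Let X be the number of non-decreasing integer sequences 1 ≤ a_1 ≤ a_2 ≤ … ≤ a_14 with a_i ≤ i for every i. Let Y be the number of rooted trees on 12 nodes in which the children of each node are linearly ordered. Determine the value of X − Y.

Weakly increasing sequences with a_i ≤ i biject with Dyck paths of semilength 14, so there are C_14. So X = C_14 = 2674440.
A rooted plane tree on 12 nodes has 11 edges, and such trees are counted by C_11. So Y = C_11 = 58786.
X − Y = 2674440 − 58786 = 2615654.

2615654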